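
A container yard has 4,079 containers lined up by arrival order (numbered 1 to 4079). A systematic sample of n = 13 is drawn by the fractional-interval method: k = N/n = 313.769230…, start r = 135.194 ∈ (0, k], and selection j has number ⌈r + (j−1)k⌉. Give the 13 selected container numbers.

j=1: r + 0k = 135.194 → ⌈·⌉ = 136
j=2: r + 1k = 448.963230… → ⌈·⌉ = 449
j=3: r + 2k = 762.732461… → ⌈·⌉ = 763
j=4: r + 3k = 1076.501692… → ⌈·⌉ = 1077
j=5: r + 4k = 1390.270923… → ⌈·⌉ = 1391
j=6: r + 5k = 1704.040153… → ⌈·⌉ = 1705
j=7: r + 6k = 2017.809384… → ⌈·⌉ = 2018
j=8: r + 7k = 2331.578615… → ⌈·⌉ = 2332
j=9: r + 8k = 2645.347846… → ⌈·⌉ = 2646
j=10: r + 9k = 2959.117076… → ⌈·⌉ = 2960
j=11: r + 10k = 3272.886307… → ⌈·⌉ = 3273
j=12: r + 11k = 3586.655538… → ⌈·⌉ = 3587
j=13: r + 12k = 3900.424769… → ⌈·⌉ = 3901

136, 449, 763, 1077, 1391, 1705, 2018, 2332, 2646, 2960, 3273, 3587, 3901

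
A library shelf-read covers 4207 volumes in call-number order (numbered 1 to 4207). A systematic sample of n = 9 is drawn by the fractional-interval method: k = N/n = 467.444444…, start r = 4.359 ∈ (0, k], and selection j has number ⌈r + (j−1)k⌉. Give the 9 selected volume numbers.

j=1: r + 0k = 4.359 → ⌈·⌉ = 5
j=2: r + 1k = 471.803444… → ⌈·⌉ = 472
j=3: r + 2k = 939.247888… → ⌈·⌉ = 940
j=4: r + 3k = 1406.692333… → ⌈·⌉ = 1407
j=5: r + 4k = 1874.136777… → ⌈·⌉ = 1875
j=6: r + 5k = 2341.581222… → ⌈·⌉ = 2342
j=7: r + 6k = 2809.025666… → ⌈·⌉ = 2810
j=8: r + 7k = 3276.470111… → ⌈·⌉ = 3277
j=9: r + 8k = 3743.914555… → ⌈·⌉ = 3744

5, 472, 940, 1407, 1875, 2342, 2810, 3277, 3744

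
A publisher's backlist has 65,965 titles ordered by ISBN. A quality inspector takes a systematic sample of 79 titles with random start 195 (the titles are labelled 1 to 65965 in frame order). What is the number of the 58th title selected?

k = 65965/79 = 835
58th selection = r + (58−1)·k = 195 + 57×835 = 195 + 47595 = 47790

47790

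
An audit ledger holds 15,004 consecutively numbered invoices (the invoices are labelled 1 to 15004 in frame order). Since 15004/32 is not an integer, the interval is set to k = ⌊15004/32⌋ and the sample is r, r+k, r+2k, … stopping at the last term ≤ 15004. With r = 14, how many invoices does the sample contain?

33

k = ⌊15004/32⌋ = 468
Achieved size = ⌊(15004 − 14)/468⌋ + 1 = ⌊14990/468⌋ + 1 = 32 + 1 = 33
(last selection: 14 + 32×468 = 14990 ≤ 15004; next would be 15458 > 15004)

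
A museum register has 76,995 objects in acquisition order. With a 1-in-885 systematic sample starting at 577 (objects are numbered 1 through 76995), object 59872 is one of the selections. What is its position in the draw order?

k = 885
position = (59872 − 577)/885 + 1 = 59295/885 + 1 = 67 + 1 = 68

68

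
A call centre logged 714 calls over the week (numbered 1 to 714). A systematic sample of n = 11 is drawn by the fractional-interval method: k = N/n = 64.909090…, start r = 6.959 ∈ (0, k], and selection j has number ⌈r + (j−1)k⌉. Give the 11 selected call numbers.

j=1: r + 0k = 6.959 → ⌈·⌉ = 7
j=2: r + 1k = 71.868090… → ⌈·⌉ = 72
j=3: r + 2k = 136.777181… → ⌈·⌉ = 137
j=4: r + 3k = 201.686272… → ⌈·⌉ = 202
j=5: r + 4k = 266.595363… → ⌈·⌉ = 267
j=6: r + 5k = 331.504454… → ⌈·⌉ = 332
j=7: r + 6k = 396.413545… → ⌈·⌉ = 397
j=8: r + 7k = 461.322636… → ⌈·⌉ = 462
j=9: r + 8k = 526.231727… → ⌈·⌉ = 527
j=10: r + 9k = 591.140818… → ⌈·⌉ = 592
j=11: r + 10k = 656.049909… → ⌈·⌉ = 657

7, 72, 137, 202, 267, 332, 397, 462, 527, 592, 657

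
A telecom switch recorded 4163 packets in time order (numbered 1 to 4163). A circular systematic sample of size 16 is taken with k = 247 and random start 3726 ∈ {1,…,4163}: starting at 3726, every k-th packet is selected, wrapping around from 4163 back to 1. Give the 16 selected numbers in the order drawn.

3726, 3973, 57, 304, 551, 798, 1045, 1292, 1539, 1786, 2033, 2280, 2527, 2774, 3021, 3268

Selection 1: 3726
Selection 2: 3726 + 247 = 3973
Selection 3: 3973 + 247 = 4220 → 4220 − 4163 = 57
Selection 4: 57 + 247 = 304
Selection 5: 304 + 247 = 551
Selection 6: 551 + 247 = 798
Selection 7: 798 + 247 = 1045
Selection 8: 1045 + 247 = 1292
Selection 9: 1292 + 247 = 1539
Selection 10: 1539 + 247 = 1786
Selection 11: 1786 + 247 = 2033
Selection 12: 2033 + 247 = 2280
Selection 13: 2280 + 247 = 2527
Selection 14: 2527 + 247 = 2774
Selection 15: 2774 + 247 = 3021
Selection 16: 3021 + 247 = 3268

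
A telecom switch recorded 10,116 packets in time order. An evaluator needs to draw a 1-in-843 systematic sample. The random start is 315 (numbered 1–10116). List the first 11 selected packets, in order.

packet 1: 315
packet 2: 315 + 843 = 1158
packet 3: 1158 + 843 = 2001
packet 4: 2001 + 843 = 2844
packet 5: 2844 + 843 = 3687
packet 6: 3687 + 843 = 4530
packet 7: 4530 + 843 = 5373
packet 8: 5373 + 843 = 6216
packet 9: 6216 + 843 = 7059
packet 10: 7059 + 843 = 7902
packet 11: 7902 + 843 = 8745

315, 1158, 2001, 2844, 3687, 4530, 5373, 6216, 7059, 7902, 8745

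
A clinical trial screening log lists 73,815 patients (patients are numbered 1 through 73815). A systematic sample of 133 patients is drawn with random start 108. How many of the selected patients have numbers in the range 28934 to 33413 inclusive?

k = 73815/133 = 555
First selection ≥ 28934: 108 + ⌈(28934−108)/555⌉·555 = 108 + 52×555 = 28968
Last selection ≤ 33413: 108 + ⌊(33413−108)/555⌋·555 = 108 + 60×555 = 33408
Count = 60 − 52 + 1 = 9

9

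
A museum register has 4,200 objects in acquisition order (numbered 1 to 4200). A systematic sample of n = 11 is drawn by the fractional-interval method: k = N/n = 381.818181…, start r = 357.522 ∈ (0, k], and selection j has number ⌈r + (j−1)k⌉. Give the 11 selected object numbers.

358, 740, 1122, 1503, 1885, 2267, 2649, 3031, 3413, 3794, 4176

j=1: r + 0k = 357.522 → ⌈·⌉ = 358
j=2: r + 1k = 739.340181… → ⌈·⌉ = 740
j=3: r + 2k = 1121.158363… → ⌈·⌉ = 1122
j=4: r + 3k = 1502.976545… → ⌈·⌉ = 1503
j=5: r + 4k = 1884.794727… → ⌈·⌉ = 1885
j=6: r + 5k = 2266.612909… → ⌈·⌉ = 2267
j=7: r + 6k = 2648.431090… → ⌈·⌉ = 2649
j=8: r + 7k = 3030.249272… → ⌈·⌉ = 3031
j=9: r + 8k = 3412.067454… → ⌈·⌉ = 3413
j=10: r + 9k = 3793.885636… → ⌈·⌉ = 3794
j=11: r + 10k = 4175.703818… → ⌈·⌉ = 4176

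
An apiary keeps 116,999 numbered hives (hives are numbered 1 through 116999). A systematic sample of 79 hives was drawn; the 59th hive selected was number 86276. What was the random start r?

k = 116999/79 = 1481
r = 86276 − (59−1)×1481 = 86276 − 85898 = 378

378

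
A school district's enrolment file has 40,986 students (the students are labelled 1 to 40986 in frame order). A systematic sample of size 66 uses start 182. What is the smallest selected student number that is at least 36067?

k = 40986/66 = 621
Steps past start: ⌈(36067 − 182)/621⌉ = ⌈35885/621⌉ = 58
Selected student: 182 + 58×621 = 36200

36200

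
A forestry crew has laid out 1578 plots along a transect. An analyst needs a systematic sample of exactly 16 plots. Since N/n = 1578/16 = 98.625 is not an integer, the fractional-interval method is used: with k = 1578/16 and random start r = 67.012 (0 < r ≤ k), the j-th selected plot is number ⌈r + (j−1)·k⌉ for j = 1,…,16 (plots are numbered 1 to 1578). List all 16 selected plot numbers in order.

j=1: r + 0k = 67.012 → ⌈·⌉ = 68
j=2: r + 1k = 165.637 → ⌈·⌉ = 166
j=3: r + 2k = 264.262 → ⌈·⌉ = 265
j=4: r + 3k = 362.887 → ⌈·⌉ = 363
j=5: r + 4k = 461.512 → ⌈·⌉ = 462
j=6: r + 5k = 560.137 → ⌈·⌉ = 561
j=7: r + 6k = 658.762 → ⌈·⌉ = 659
j=8: r + 7k = 757.387 → ⌈·⌉ = 758
j=9: r + 8k = 856.012 → ⌈·⌉ = 857
j=10: r + 9k = 954.637 → ⌈·⌉ = 955
j=11: r + 10k = 1053.262 → ⌈·⌉ = 1054
j=12: r + 11k = 1151.887 → ⌈·⌉ = 1152
j=13: r + 12k = 1250.512 → ⌈·⌉ = 1251
j=14: r + 13k = 1349.137 → ⌈·⌉ = 1350
j=15: r + 14k = 1447.762 → ⌈·⌉ = 1448
j=16: r + 15k = 1546.387 → ⌈·⌉ = 1547

68, 166, 265, 363, 462, 561, 659, 758, 857, 955, 1054, 1152, 1251, 1350, 1448, 1547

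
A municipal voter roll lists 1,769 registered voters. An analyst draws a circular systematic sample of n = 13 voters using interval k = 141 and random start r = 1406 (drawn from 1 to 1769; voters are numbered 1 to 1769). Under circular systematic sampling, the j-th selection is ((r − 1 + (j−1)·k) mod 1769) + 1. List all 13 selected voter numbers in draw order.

Selection 1: 1406
Selection 2: 1406 + 141 = 1547
Selection 3: 1547 + 141 = 1688
Selection 4: 1688 + 141 = 1829 → 1829 − 1769 = 60
Selection 5: 60 + 141 = 201
Selection 6: 201 + 141 = 342
Selection 7: 342 + 141 = 483
Selection 8: 483 + 141 = 624
Selection 9: 624 + 141 = 765
Selection 10: 765 + 141 = 906
Selection 11: 906 + 141 = 1047
Selection 12: 1047 + 141 = 1188
Selection 13: 1188 + 141 = 1329

1406, 1547, 1688, 60, 201, 342, 483, 624, 765, 906, 1047, 1188, 1329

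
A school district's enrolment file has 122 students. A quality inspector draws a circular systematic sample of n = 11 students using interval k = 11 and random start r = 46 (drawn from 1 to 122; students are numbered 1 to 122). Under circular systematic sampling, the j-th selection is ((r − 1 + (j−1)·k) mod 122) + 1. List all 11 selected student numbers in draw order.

46, 57, 68, 79, 90, 101, 112, 1, 12, 23, 34

Selection 1: 46
Selection 2: 46 + 11 = 57
Selection 3: 57 + 11 = 68
Selection 4: 68 + 11 = 79
Selection 5: 79 + 11 = 90
Selection 6: 90 + 11 = 101
Selection 7: 101 + 11 = 112
Selection 8: 112 + 11 = 123 → 123 − 122 = 1
Selection 9: 1 + 11 = 12
Selection 10: 12 + 11 = 23
Selection 11: 23 + 11 = 34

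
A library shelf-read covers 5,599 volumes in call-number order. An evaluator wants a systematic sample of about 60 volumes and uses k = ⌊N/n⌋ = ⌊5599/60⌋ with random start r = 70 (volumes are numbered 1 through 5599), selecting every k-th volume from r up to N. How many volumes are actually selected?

60

k = ⌊5599/60⌋ = 93
Achieved size = ⌊(5599 − 70)/93⌋ + 1 = ⌊5529/93⌋ + 1 = 59 + 1 = 60
(last selection: 70 + 59×93 = 5557 ≤ 5599; next would be 5650 > 5599)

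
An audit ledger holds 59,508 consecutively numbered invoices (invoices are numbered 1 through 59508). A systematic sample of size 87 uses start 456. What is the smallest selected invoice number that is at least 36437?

k = 59508/87 = 684
Steps past start: ⌈(36437 − 456)/684⌉ = ⌈35981/684⌉ = 53
Selected invoice: 456 + 53×684 = 36708

36708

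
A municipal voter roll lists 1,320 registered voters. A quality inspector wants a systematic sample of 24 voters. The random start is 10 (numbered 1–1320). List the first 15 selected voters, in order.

k = N/n = 1320/24 = 55
voter 1: 10
voter 2: 10 + 55 = 65
voter 3: 65 + 55 = 120
voter 4: 120 + 55 = 175
voter 5: 175 + 55 = 230
voter 6: 230 + 55 = 285
voter 7: 285 + 55 = 340
voter 8: 340 + 55 = 395
voter 9: 395 + 55 = 450
voter 10: 450 + 55 = 505
voter 11: 505 + 55 = 560
voter 12: 560 + 55 = 615
voter 13: 615 + 55 = 670
voter 14: 670 + 55 = 725
voter 15: 725 + 55 = 780

10, 65, 120, 175, 230, 285, 340, 395, 450, 505, 560, 615, 670, 725, 780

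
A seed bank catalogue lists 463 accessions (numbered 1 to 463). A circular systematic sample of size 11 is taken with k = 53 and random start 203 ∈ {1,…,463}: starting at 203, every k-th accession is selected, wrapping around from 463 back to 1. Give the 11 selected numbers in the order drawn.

203, 256, 309, 362, 415, 5, 58, 111, 164, 217, 270

Selection 1: 203
Selection 2: 203 + 53 = 256
Selection 3: 256 + 53 = 309
Selection 4: 309 + 53 = 362
Selection 5: 362 + 53 = 415
Selection 6: 415 + 53 = 468 → 468 − 463 = 5
Selection 7: 5 + 53 = 58
Selection 8: 58 + 53 = 111
Selection 9: 111 + 53 = 164
Selection 10: 164 + 53 = 217
Selection 11: 217 + 53 = 270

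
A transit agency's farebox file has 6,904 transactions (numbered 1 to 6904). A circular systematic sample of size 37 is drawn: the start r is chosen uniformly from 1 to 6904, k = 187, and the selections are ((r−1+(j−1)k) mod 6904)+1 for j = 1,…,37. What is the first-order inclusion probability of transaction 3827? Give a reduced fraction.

For each position j, as r ranges over 1…6904 the j-th selection hits every transaction exactly once, so transaction 3827 is selected for exactly 37 of the 6904 starts.
Inclusion probability = 37/6904.

37/6904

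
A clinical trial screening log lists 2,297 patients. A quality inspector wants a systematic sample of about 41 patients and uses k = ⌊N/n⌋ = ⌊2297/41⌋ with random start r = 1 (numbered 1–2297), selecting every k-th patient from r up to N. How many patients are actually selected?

k = ⌊2297/41⌋ = 56
Achieved size = ⌊(2297 − 1)/56⌋ + 1 = ⌊2296/56⌋ + 1 = 41 + 1 = 42
(last selection: 1 + 41×56 = 2297 ≤ 2297; next would be 2353 > 2297)

42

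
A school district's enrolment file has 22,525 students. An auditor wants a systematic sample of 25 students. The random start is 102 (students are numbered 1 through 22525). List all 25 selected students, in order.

102, 1003, 1904, 2805, 3706, 4607, 5508, 6409, 7310, 8211, 9112, 10013, 10914, 11815, 12716, 13617, 14518, 15419, 16320, 17221, 18122, 19023, 19924, 20825, 21726

k = N/n = 22525/25 = 901
student 1: 102
student 2: 102 + 901 = 1003
student 3: 1003 + 901 = 1904
student 4: 1904 + 901 = 2805
student 5: 2805 + 901 = 3706
student 6: 3706 + 901 = 4607
student 7: 4607 + 901 = 5508
student 8: 5508 + 901 = 6409
student 9: 6409 + 901 = 7310
student 10: 7310 + 901 = 8211
student 11: 8211 + 901 = 9112
student 12: 9112 + 901 = 10013
student 13: 10013 + 901 = 10914
student 14: 10914 + 901 = 11815
student 15: 11815 + 901 = 12716
student 16: 12716 + 901 = 13617
student 17: 13617 + 901 = 14518
student 18: 14518 + 901 = 15419
student 19: 15419 + 901 = 16320
student 20: 16320 + 901 = 17221
student 21: 17221 + 901 = 18122
student 22: 18122 + 901 = 19023
student 23: 19023 + 901 = 19924
student 24: 19924 + 901 = 20825
student 25: 20825 + 901 = 21726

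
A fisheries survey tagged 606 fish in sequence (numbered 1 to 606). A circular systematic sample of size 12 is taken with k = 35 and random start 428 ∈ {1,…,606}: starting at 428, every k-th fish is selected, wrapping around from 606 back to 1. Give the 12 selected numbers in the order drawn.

Selection 1: 428
Selection 2: 428 + 35 = 463
Selection 3: 463 + 35 = 498
Selection 4: 498 + 35 = 533
Selection 5: 533 + 35 = 568
Selection 6: 568 + 35 = 603
Selection 7: 603 + 35 = 638 → 638 − 606 = 32
Selection 8: 32 + 35 = 67
Selection 9: 67 + 35 = 102
Selection 10: 102 + 35 = 137
Selection 11: 137 + 35 = 172
Selection 12: 172 + 35 = 207

428, 463, 498, 533, 568, 603, 32, 67, 102, 137, 172, 207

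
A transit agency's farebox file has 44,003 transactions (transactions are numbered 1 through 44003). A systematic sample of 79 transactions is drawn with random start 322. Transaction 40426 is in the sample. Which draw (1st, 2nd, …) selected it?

73

k = 44003/79 = 557
position = (40426 − 322)/557 + 1 = 40104/557 + 1 = 72 + 1 = 73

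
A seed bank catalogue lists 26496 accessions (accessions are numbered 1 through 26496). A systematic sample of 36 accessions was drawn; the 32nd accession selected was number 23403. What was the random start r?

587

k = 26496/36 = 736
r = 23403 − (32−1)×736 = 23403 − 22816 = 587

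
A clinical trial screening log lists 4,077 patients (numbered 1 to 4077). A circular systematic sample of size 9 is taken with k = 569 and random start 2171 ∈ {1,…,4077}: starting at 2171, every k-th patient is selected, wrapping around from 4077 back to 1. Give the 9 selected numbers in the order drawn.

Selection 1: 2171
Selection 2: 2171 + 569 = 2740
Selection 3: 2740 + 569 = 3309
Selection 4: 3309 + 569 = 3878
Selection 5: 3878 + 569 = 4447 → 4447 − 4077 = 370
Selection 6: 370 + 569 = 939
Selection 7: 939 + 569 = 1508
Selection 8: 1508 + 569 = 2077
Selection 9: 2077 + 569 = 2646

2171, 2740, 3309, 3878, 370, 939, 1508, 2077, 2646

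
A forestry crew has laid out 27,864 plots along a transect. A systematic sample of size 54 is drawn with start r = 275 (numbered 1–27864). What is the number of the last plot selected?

27623

k = 27864/54 = 516
54th selection = r + (54−1)·k = 275 + 53×516 = 275 + 27348 = 27623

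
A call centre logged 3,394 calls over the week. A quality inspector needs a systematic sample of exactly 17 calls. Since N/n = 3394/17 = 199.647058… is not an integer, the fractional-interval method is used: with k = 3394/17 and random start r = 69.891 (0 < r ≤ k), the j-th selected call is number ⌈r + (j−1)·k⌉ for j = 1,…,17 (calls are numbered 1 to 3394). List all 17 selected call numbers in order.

j=1: r + 0k = 69.891 → ⌈·⌉ = 70
j=2: r + 1k = 269.538058… → ⌈·⌉ = 270
j=3: r + 2k = 469.185117… → ⌈·⌉ = 470
j=4: r + 3k = 668.832176… → ⌈·⌉ = 669
j=5: r + 4k = 868.479235… → ⌈·⌉ = 869
j=6: r + 5k = 1068.126294… → ⌈·⌉ = 1069
j=7: r + 6k = 1267.773352… → ⌈·⌉ = 1268
j=8: r + 7k = 1467.420411… → ⌈·⌉ = 1468
j=9: r + 8k = 1667.067470… → ⌈·⌉ = 1668
j=10: r + 9k = 1866.714529… → ⌈·⌉ = 1867
j=11: r + 10k = 2066.361588… → ⌈·⌉ = 2067
j=12: r + 11k = 2266.008647… → ⌈·⌉ = 2267
j=13: r + 12k = 2465.655705… → ⌈·⌉ = 2466
j=14: r + 13k = 2665.302764… → ⌈·⌉ = 2666
j=15: r + 14k = 2864.949823… → ⌈·⌉ = 2865
j=16: r + 15k = 3064.596882… → ⌈·⌉ = 3065
j=17: r + 16k = 3264.243941… → ⌈·⌉ = 3265

70, 270, 470, 669, 869, 1069, 1268, 1468, 1668, 1867, 2067, 2267, 2466, 2666, 2865, 3065, 3265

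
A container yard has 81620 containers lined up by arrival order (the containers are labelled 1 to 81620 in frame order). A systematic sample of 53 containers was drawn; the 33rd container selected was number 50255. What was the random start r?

975

k = 81620/53 = 1540
r = 50255 − (33−1)×1540 = 50255 − 49280 = 975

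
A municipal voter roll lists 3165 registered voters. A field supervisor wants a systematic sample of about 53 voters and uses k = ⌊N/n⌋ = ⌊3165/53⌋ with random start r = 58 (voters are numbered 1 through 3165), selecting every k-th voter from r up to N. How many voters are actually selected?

53

k = ⌊3165/53⌋ = 59
Achieved size = ⌊(3165 − 58)/59⌋ + 1 = ⌊3107/59⌋ + 1 = 52 + 1 = 53
(last selection: 58 + 52×59 = 3126 ≤ 3165; next would be 3185 > 3165)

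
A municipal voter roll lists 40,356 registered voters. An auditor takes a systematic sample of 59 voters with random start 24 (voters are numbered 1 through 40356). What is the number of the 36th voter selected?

k = 40356/59 = 684
36th selection = r + (36−1)·k = 24 + 35×684 = 24 + 23940 = 23964

23964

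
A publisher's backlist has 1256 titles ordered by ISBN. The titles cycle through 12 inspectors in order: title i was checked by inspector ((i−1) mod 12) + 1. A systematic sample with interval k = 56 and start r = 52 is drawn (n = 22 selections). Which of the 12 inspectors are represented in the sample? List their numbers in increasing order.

4, 8, 12

Consecutive selections differ by k = 56, so their inspector numbers differ by 56 mod 12 = 8.
gcd(56, 12) = 4, so the sample visits 12/4 = 3 distinct residues mod 12.
Start 52 is inspector 4; the inspectors hit are 4, 8, 12.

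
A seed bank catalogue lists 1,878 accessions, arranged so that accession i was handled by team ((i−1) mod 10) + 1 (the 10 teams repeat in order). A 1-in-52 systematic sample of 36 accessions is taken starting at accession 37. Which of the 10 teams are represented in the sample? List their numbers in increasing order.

Consecutive selections differ by k = 52, so their team numbers differ by 52 mod 10 = 2.
gcd(52, 10) = 2, so the sample visits 10/2 = 5 distinct residues mod 10.
Start 37 is team 7; the teams hit are 1, 3, 5, 7, 9.

1, 3, 5, 7, 9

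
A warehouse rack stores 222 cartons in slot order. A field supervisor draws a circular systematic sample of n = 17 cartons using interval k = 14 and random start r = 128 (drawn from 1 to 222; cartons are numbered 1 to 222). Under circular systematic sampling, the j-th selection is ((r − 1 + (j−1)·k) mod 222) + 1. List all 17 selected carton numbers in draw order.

Selection 1: 128
Selection 2: 128 + 14 = 142
Selection 3: 142 + 14 = 156
Selection 4: 156 + 14 = 170
Selection 5: 170 + 14 = 184
Selection 6: 184 + 14 = 198
Selection 7: 198 + 14 = 212
Selection 8: 212 + 14 = 226 → 226 − 222 = 4
Selection 9: 4 + 14 = 18
Selection 10: 18 + 14 = 32
Selection 11: 32 + 14 = 46
Selection 12: 46 + 14 = 60
Selection 13: 60 + 14 = 74
Selection 14: 74 + 14 = 88
Selection 15: 88 + 14 = 102
Selection 16: 102 + 14 = 116
Selection 17: 116 + 14 = 130

128, 142, 156, 170, 184, 198, 212, 4, 18, 32, 46, 60, 74, 88, 102, 116, 130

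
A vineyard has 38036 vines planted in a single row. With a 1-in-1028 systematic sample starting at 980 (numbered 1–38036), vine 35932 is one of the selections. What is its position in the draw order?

k = 1028
position = (35932 − 980)/1028 + 1 = 34952/1028 + 1 = 34 + 1 = 35

35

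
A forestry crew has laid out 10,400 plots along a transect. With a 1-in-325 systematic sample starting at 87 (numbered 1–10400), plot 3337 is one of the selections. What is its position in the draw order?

11

k = 325
position = (3337 − 87)/325 + 1 = 3250/325 + 1 = 10 + 1 = 11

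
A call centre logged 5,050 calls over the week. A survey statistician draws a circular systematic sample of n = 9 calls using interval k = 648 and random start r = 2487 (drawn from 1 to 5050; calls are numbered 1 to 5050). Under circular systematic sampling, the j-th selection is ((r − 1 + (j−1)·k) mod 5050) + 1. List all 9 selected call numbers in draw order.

Selection 1: 2487
Selection 2: 2487 + 648 = 3135
Selection 3: 3135 + 648 = 3783
Selection 4: 3783 + 648 = 4431
Selection 5: 4431 + 648 = 5079 → 5079 − 5050 = 29
Selection 6: 29 + 648 = 677
Selection 7: 677 + 648 = 1325
Selection 8: 1325 + 648 = 1973
Selection 9: 1973 + 648 = 2621

2487, 3135, 3783, 4431, 29, 677, 1325, 1973, 2621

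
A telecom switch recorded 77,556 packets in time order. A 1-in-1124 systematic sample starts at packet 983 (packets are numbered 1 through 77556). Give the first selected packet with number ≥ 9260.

9975

k = 1124
Steps past start: ⌈(9260 − 983)/1124⌉ = ⌈8277/1124⌉ = 8
Selected packet: 983 + 8×1124 = 9975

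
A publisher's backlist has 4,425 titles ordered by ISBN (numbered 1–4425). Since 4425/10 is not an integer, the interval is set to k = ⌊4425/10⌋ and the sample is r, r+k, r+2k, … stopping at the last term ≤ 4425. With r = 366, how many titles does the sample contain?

k = ⌊4425/10⌋ = 442
Achieved size = ⌊(4425 − 366)/442⌋ + 1 = ⌊4059/442⌋ + 1 = 9 + 1 = 10
(last selection: 366 + 9×442 = 4344 ≤ 4425; next would be 4786 > 4425)

10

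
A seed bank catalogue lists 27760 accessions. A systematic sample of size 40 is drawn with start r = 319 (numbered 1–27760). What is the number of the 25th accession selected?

16975

k = 27760/40 = 694
25th selection = r + (25−1)·k = 319 + 24×694 = 319 + 16656 = 16975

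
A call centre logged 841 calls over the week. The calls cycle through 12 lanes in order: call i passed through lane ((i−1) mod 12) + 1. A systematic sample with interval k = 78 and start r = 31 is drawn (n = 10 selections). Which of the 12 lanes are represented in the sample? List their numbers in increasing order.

1, 7

Consecutive selections differ by k = 78, so their lane numbers differ by 78 mod 12 = 6.
gcd(78, 12) = 6, so the sample visits 12/6 = 2 distinct residues mod 12.
Start 31 is lane 7; the lanes hit are 1, 7.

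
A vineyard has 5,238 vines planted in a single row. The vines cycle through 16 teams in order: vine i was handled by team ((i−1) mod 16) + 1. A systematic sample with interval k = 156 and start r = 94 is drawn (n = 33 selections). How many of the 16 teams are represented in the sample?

4

Consecutive selections differ by k = 156, so their team numbers differ by 156 mod 16 = 12.
gcd(156, 16) = 4, so the sample visits 16/4 = 4 distinct residues mod 16.
Start 94 is team 14; the teams hit are 2, 6, 10, 14.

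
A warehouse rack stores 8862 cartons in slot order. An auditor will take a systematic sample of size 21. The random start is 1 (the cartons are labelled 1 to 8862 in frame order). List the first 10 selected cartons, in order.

1, 423, 845, 1267, 1689, 2111, 2533, 2955, 3377, 3799

k = N/n = 8862/21 = 422
carton 1: 1
carton 2: 1 + 422 = 423
carton 3: 423 + 422 = 845
carton 4: 845 + 422 = 1267
carton 5: 1267 + 422 = 1689
carton 6: 1689 + 422 = 2111
carton 7: 2111 + 422 = 2533
carton 8: 2533 + 422 = 2955
carton 9: 2955 + 422 = 3377
carton 10: 3377 + 422 = 3799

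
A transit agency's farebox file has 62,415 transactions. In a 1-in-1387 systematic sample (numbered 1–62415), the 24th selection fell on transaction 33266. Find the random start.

k = 1387
r = 33266 − (24−1)×1387 = 33266 − 31901 = 1365

1365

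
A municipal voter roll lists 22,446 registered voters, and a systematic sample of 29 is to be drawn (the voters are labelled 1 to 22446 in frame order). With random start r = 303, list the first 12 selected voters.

303, 1077, 1851, 2625, 3399, 4173, 4947, 5721, 6495, 7269, 8043, 8817

k = N/n = 22446/29 = 774
voter 1: 303
voter 2: 303 + 774 = 1077
voter 3: 1077 + 774 = 1851
voter 4: 1851 + 774 = 2625
voter 5: 2625 + 774 = 3399
voter 6: 3399 + 774 = 4173
voter 7: 4173 + 774 = 4947
voter 8: 4947 + 774 = 5721
voter 9: 5721 + 774 = 6495
voter 10: 6495 + 774 = 7269
voter 11: 7269 + 774 = 8043
voter 12: 8043 + 774 = 8817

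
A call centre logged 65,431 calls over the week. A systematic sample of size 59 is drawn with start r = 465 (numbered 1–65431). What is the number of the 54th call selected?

k = 65431/59 = 1109
54th selection = r + (54−1)·k = 465 + 53×1109 = 465 + 58777 = 59242

59242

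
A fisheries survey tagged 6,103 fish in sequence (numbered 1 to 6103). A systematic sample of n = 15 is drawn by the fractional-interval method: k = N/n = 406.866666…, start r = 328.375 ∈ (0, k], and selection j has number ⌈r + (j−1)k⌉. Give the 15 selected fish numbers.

329, 736, 1143, 1549, 1956, 2363, 2770, 3177, 3584, 3991, 4398, 4804, 5211, 5618, 6025

j=1: r + 0k = 328.375 → ⌈·⌉ = 329
j=2: r + 1k = 735.241666… → ⌈·⌉ = 736
j=3: r + 2k = 1142.108333… → ⌈·⌉ = 1143
j=4: r + 3k = 1548.975 → ⌈·⌉ = 1549
j=5: r + 4k = 1955.841666… → ⌈·⌉ = 1956
j=6: r + 5k = 2362.708333… → ⌈·⌉ = 2363
j=7: r + 6k = 2769.575 → ⌈·⌉ = 2770
j=8: r + 7k = 3176.441666… → ⌈·⌉ = 3177
j=9: r + 8k = 3583.308333… → ⌈·⌉ = 3584
j=10: r + 9k = 3990.175 → ⌈·⌉ = 3991
j=11: r + 10k = 4397.041666… → ⌈·⌉ = 4398
j=12: r + 11k = 4803.908333… → ⌈·⌉ = 4804
j=13: r + 12k = 5210.775 → ⌈·⌉ = 5211
j=14: r + 13k = 5617.641666… → ⌈·⌉ = 5618
j=15: r + 14k = 6024.508333… → ⌈·⌉ = 6025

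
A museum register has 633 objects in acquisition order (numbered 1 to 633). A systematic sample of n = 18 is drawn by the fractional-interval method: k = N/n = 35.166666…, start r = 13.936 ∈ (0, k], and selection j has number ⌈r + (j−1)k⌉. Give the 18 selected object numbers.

14, 50, 85, 120, 155, 190, 225, 261, 296, 331, 366, 401, 436, 472, 507, 542, 577, 612

j=1: r + 0k = 13.936 → ⌈·⌉ = 14
j=2: r + 1k = 49.102666… → ⌈·⌉ = 50
j=3: r + 2k = 84.269333… → ⌈·⌉ = 85
j=4: r + 3k = 119.436 → ⌈·⌉ = 120
j=5: r + 4k = 154.602666… → ⌈·⌉ = 155
j=6: r + 5k = 189.769333… → ⌈·⌉ = 190
j=7: r + 6k = 224.936 → ⌈·⌉ = 225
j=8: r + 7k = 260.102666… → ⌈·⌉ = 261
j=9: r + 8k = 295.269333… → ⌈·⌉ = 296
j=10: r + 9k = 330.436 → ⌈·⌉ = 331
j=11: r + 10k = 365.602666… → ⌈·⌉ = 366
j=12: r + 11k = 400.769333… → ⌈·⌉ = 401
j=13: r + 12k = 435.936 → ⌈·⌉ = 436
j=14: r + 13k = 471.102666… → ⌈·⌉ = 472
j=15: r + 14k = 506.269333… → ⌈·⌉ = 507
j=16: r + 15k = 541.436 → ⌈·⌉ = 542
j=17: r + 16k = 576.602666… → ⌈·⌉ = 577
j=18: r + 17k = 611.769333… → ⌈·⌉ = 612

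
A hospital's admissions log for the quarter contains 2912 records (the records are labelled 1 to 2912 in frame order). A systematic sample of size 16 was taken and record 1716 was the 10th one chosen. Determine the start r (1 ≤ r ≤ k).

k = 2912/16 = 182
r = 1716 − (10−1)×182 = 1716 − 1638 = 78

78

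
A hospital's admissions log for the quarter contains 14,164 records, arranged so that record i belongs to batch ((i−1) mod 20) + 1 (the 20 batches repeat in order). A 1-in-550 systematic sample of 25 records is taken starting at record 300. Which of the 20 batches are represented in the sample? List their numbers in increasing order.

Consecutive selections differ by k = 550, so their batch numbers differ by 550 mod 20 = 10.
gcd(550, 20) = 10, so the sample visits 20/10 = 2 distinct residues mod 20.
Start 300 is batch 20; the batches hit are 10, 20.

10, 20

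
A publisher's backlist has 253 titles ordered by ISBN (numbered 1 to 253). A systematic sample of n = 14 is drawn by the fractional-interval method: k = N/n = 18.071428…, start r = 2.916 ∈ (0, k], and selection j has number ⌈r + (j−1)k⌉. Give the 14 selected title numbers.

3, 21, 40, 58, 76, 94, 112, 130, 148, 166, 184, 202, 220, 238

j=1: r + 0k = 2.916 → ⌈·⌉ = 3
j=2: r + 1k = 20.987428… → ⌈·⌉ = 21
j=3: r + 2k = 39.058857… → ⌈·⌉ = 40
j=4: r + 3k = 57.130285… → ⌈·⌉ = 58
j=5: r + 4k = 75.201714… → ⌈·⌉ = 76
j=6: r + 5k = 93.273142… → ⌈·⌉ = 94
j=7: r + 6k = 111.344571… → ⌈·⌉ = 112
j=8: r + 7k = 129.416 → ⌈·⌉ = 130
j=9: r + 8k = 147.487428… → ⌈·⌉ = 148
j=10: r + 9k = 165.558857… → ⌈·⌉ = 166
j=11: r + 10k = 183.630285… → ⌈·⌉ = 184
j=12: r + 11k = 201.701714… → ⌈·⌉ = 202
j=13: r + 12k = 219.773142… → ⌈·⌉ = 220
j=14: r + 13k = 237.844571… → ⌈·⌉ = 238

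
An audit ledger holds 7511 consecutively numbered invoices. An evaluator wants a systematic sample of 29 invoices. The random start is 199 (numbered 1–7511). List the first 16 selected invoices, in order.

k = N/n = 7511/29 = 259
invoice 1: 199
invoice 2: 199 + 259 = 458
invoice 3: 458 + 259 = 717
invoice 4: 717 + 259 = 976
invoice 5: 976 + 259 = 1235
invoice 6: 1235 + 259 = 1494
invoice 7: 1494 + 259 = 1753
invoice 8: 1753 + 259 = 2012
invoice 9: 2012 + 259 = 2271
invoice 10: 2271 + 259 = 2530
invoice 11: 2530 + 259 = 2789
invoice 12: 2789 + 259 = 3048
invoice 13: 3048 + 259 = 3307
invoice 14: 3307 + 259 = 3566
invoice 15: 3566 + 259 = 3825
invoice 16: 3825 + 259 = 4084

199, 458, 717, 976, 1235, 1494, 1753, 2012, 2271, 2530, 2789, 3048, 3307, 3566, 3825, 4084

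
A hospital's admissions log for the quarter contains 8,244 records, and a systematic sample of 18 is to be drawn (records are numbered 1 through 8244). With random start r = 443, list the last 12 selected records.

k = N/n = 8244/18 = 458
7th selection = 443 + 6×458 = 3191
8th: 3191 + 458 = 3649
9th: 3649 + 458 = 4107
10th: 4107 + 458 = 4565
11th: 4565 + 458 = 5023
12th: 5023 + 458 = 5481
13th: 5481 + 458 = 5939
14th: 5939 + 458 = 6397
15th: 6397 + 458 = 6855
16th: 6855 + 458 = 7313
17th: 7313 + 458 = 7771
18th: 7771 + 458 = 8229

3191, 3649, 4107, 4565, 5023, 5481, 5939, 6397, 6855, 7313, 7771, 8229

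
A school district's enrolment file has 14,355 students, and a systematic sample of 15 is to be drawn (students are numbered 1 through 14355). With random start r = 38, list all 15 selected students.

38, 995, 1952, 2909, 3866, 4823, 5780, 6737, 7694, 8651, 9608, 10565, 11522, 12479, 13436

k = N/n = 14355/15 = 957
student 1: 38
student 2: 38 + 957 = 995
student 3: 995 + 957 = 1952
student 4: 1952 + 957 = 2909
student 5: 2909 + 957 = 3866
student 6: 3866 + 957 = 4823
student 7: 4823 + 957 = 5780
student 8: 5780 + 957 = 6737
student 9: 6737 + 957 = 7694
student 10: 7694 + 957 = 8651
student 11: 8651 + 957 = 9608
student 12: 9608 + 957 = 10565
student 13: 10565 + 957 = 11522
student 14: 11522 + 957 = 12479
student 15: 12479 + 957 = 13436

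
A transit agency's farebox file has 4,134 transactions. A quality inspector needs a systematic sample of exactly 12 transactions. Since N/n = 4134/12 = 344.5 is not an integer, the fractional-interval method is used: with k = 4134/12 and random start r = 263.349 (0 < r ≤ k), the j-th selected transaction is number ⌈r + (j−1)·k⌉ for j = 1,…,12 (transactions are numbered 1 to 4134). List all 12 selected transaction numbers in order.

264, 608, 953, 1297, 1642, 1986, 2331, 2675, 3020, 3364, 3709, 4053

j=1: r + 0k = 263.349 → ⌈·⌉ = 264
j=2: r + 1k = 607.849 → ⌈·⌉ = 608
j=3: r + 2k = 952.349 → ⌈·⌉ = 953
j=4: r + 3k = 1296.849 → ⌈·⌉ = 1297
j=5: r + 4k = 1641.349 → ⌈·⌉ = 1642
j=6: r + 5k = 1985.849 → ⌈·⌉ = 1986
j=7: r + 6k = 2330.349 → ⌈·⌉ = 2331
j=8: r + 7k = 2674.849 → ⌈·⌉ = 2675
j=9: r + 8k = 3019.349 → ⌈·⌉ = 3020
j=10: r + 9k = 3363.849 → ⌈·⌉ = 3364
j=11: r + 10k = 3708.349 → ⌈·⌉ = 3709
j=12: r + 11k = 4052.849 → ⌈·⌉ = 4053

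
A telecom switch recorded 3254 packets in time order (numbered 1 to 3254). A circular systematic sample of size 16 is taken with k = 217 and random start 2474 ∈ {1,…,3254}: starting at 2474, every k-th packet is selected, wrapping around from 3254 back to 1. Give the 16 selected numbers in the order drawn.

Selection 1: 2474
Selection 2: 2474 + 217 = 2691
Selection 3: 2691 + 217 = 2908
Selection 4: 2908 + 217 = 3125
Selection 5: 3125 + 217 = 3342 → 3342 − 3254 = 88
Selection 6: 88 + 217 = 305
Selection 7: 305 + 217 = 522
Selection 8: 522 + 217 = 739
Selection 9: 739 + 217 = 956
Selection 10: 956 + 217 = 1173
Selection 11: 1173 + 217 = 1390
Selection 12: 1390 + 217 = 1607
Selection 13: 1607 + 217 = 1824
Selection 14: 1824 + 217 = 2041
Selection 15: 2041 + 217 = 2258
Selection 16: 2258 + 217 = 2475

2474, 2691, 2908, 3125, 88, 305, 522, 739, 956, 1173, 1390, 1607, 1824, 2041, 2258, 2475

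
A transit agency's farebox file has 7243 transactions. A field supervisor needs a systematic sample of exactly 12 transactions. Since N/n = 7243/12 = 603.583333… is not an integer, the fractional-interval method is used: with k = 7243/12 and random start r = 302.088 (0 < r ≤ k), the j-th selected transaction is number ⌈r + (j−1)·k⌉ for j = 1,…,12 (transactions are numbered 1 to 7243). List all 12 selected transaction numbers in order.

j=1: r + 0k = 302.088 → ⌈·⌉ = 303
j=2: r + 1k = 905.671333… → ⌈·⌉ = 906
j=3: r + 2k = 1509.254666… → ⌈·⌉ = 1510
j=4: r + 3k = 2112.838 → ⌈·⌉ = 2113
j=5: r + 4k = 2716.421333… → ⌈·⌉ = 2717
j=6: r + 5k = 3320.004666… → ⌈·⌉ = 3321
j=7: r + 6k = 3923.588 → ⌈·⌉ = 3924
j=8: r + 7k = 4527.171333… → ⌈·⌉ = 4528
j=9: r + 8k = 5130.754666… → ⌈·⌉ = 5131
j=10: r + 9k = 5734.338 → ⌈·⌉ = 5735
j=11: r + 10k = 6337.921333… → ⌈·⌉ = 6338
j=12: r + 11k = 6941.504666… → ⌈·⌉ = 6942

303, 906, 1510, 2113, 2717, 3321, 3924, 4528, 5131, 5735, 6338, 6942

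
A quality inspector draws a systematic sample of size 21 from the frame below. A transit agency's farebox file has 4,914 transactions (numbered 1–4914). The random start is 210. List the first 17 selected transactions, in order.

210, 444, 678, 912, 1146, 1380, 1614, 1848, 2082, 2316, 2550, 2784, 3018, 3252, 3486, 3720, 3954

k = N/n = 4914/21 = 234
transaction 1: 210
transaction 2: 210 + 234 = 444
transaction 3: 444 + 234 = 678
transaction 4: 678 + 234 = 912
transaction 5: 912 + 234 = 1146
transaction 6: 1146 + 234 = 1380
transaction 7: 1380 + 234 = 1614
transaction 8: 1614 + 234 = 1848
transaction 9: 1848 + 234 = 2082
transaction 10: 2082 + 234 = 2316
transaction 11: 2316 + 234 = 2550
transaction 12: 2550 + 234 = 2784
transaction 13: 2784 + 234 = 3018
transaction 14: 3018 + 234 = 3252
transaction 15: 3252 + 234 = 3486
transaction 16: 3486 + 234 = 3720
transaction 17: 3720 + 234 = 3954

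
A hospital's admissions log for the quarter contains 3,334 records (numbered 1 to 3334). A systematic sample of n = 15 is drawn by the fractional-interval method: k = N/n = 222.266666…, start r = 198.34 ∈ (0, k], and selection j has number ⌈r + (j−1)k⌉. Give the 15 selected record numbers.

199, 421, 643, 866, 1088, 1310, 1532, 1755, 1977, 2199, 2422, 2644, 2866, 3088, 3311

j=1: r + 0k = 198.34 → ⌈·⌉ = 199
j=2: r + 1k = 420.606666… → ⌈·⌉ = 421
j=3: r + 2k = 642.873333… → ⌈·⌉ = 643
j=4: r + 3k = 865.14 → ⌈·⌉ = 866
j=5: r + 4k = 1087.406666… → ⌈·⌉ = 1088
j=6: r + 5k = 1309.673333… → ⌈·⌉ = 1310
j=7: r + 6k = 1531.94 → ⌈·⌉ = 1532
j=8: r + 7k = 1754.206666… → ⌈·⌉ = 1755
j=9: r + 8k = 1976.473333… → ⌈·⌉ = 1977
j=10: r + 9k = 2198.74 → ⌈·⌉ = 2199
j=11: r + 10k = 2421.006666… → ⌈·⌉ = 2422
j=12: r + 11k = 2643.273333… → ⌈·⌉ = 2644
j=13: r + 12k = 2865.54 → ⌈·⌉ = 2866
j=14: r + 13k = 3087.806666… → ⌈·⌉ = 3088
j=15: r + 14k = 3310.073333… → ⌈·⌉ = 3311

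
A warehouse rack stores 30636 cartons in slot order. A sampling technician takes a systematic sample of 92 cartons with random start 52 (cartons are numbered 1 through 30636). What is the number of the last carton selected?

30355

k = 30636/92 = 333
92nd selection = r + (92−1)·k = 52 + 91×333 = 52 + 30303 = 30355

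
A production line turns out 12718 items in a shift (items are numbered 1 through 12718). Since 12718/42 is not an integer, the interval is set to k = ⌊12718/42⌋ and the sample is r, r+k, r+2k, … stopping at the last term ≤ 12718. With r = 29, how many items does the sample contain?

k = ⌊12718/42⌋ = 302
Achieved size = ⌊(12718 − 29)/302⌋ + 1 = ⌊12689/302⌋ + 1 = 42 + 1 = 43
(last selection: 29 + 42×302 = 12713 ≤ 12718; next would be 13015 > 12718)

43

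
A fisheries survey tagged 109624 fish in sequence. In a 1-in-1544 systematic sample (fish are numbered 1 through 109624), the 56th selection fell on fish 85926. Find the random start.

1006

k = 1544
r = 85926 − (56−1)×1544 = 85926 − 84920 = 1006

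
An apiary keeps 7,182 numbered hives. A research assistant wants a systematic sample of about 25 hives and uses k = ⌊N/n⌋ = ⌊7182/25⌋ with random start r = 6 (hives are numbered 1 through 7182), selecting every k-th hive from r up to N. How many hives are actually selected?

k = ⌊7182/25⌋ = 287
Achieved size = ⌊(7182 − 6)/287⌋ + 1 = ⌊7176/287⌋ + 1 = 25 + 1 = 26
(last selection: 6 + 25×287 = 7181 ≤ 7182; next would be 7468 > 7182)

26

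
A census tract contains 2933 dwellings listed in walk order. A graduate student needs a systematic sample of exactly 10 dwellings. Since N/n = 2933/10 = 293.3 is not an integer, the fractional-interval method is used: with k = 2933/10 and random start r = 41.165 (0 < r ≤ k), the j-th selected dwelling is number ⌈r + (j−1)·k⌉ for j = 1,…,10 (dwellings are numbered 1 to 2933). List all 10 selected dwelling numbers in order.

42, 335, 628, 922, 1215, 1508, 1801, 2095, 2388, 2681

j=1: r + 0k = 41.165 → ⌈·⌉ = 42
j=2: r + 1k = 334.465 → ⌈·⌉ = 335
j=3: r + 2k = 627.765 → ⌈·⌉ = 628
j=4: r + 3k = 921.065 → ⌈·⌉ = 922
j=5: r + 4k = 1214.365 → ⌈·⌉ = 1215
j=6: r + 5k = 1507.665 → ⌈·⌉ = 1508
j=7: r + 6k = 1800.965 → ⌈·⌉ = 1801
j=8: r + 7k = 2094.265 → ⌈·⌉ = 2095
j=9: r + 8k = 2387.565 → ⌈·⌉ = 2388
j=10: r + 9k = 2680.865 → ⌈·⌉ = 2681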